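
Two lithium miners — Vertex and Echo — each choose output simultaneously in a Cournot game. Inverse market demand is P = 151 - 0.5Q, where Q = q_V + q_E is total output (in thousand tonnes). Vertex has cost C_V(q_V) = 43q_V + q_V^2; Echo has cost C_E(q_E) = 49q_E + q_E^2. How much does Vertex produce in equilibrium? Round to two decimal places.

Vertex's profit: π_V = (151 - 0.5Q)q_V - (43q_V + q_V²). Setting ∂π_V/∂q_V = 0: 108 - 3q_V - (1/2)(q_E) = 0.
Echo's first-order condition: 102 - 3q_E - (1/2)(q_V) = 0.
Best responses: q_V = (108 - (1/2)q_E)/3, q_E = (102 - (1/2)q_V)/3.
Solving the pair: q_V = 156/5, q_E = 144/5.

31.20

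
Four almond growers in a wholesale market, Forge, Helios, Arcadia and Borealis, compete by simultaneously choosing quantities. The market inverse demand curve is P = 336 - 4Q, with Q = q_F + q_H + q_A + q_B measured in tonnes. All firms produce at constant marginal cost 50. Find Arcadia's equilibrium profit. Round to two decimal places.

Each firm earns π_i = (336 - 4Q)q_i - 50q_i.
Setting ∂π_i/∂q_i = 0 with rivals' quantities fixed: 286 - 8q_i - 4·Σ_{j≠i} q_j = 0.
By symmetry each firm produces the same amount; substituting Σ_{j≠i} q_j = 3q_i yields q_i = 286/20 = 143/10.
Price P = 336 - 4·(286/5) = 536/5.
Arcadia's profit: (536/5 - 50)·(143/10) = 817.9600.

817.96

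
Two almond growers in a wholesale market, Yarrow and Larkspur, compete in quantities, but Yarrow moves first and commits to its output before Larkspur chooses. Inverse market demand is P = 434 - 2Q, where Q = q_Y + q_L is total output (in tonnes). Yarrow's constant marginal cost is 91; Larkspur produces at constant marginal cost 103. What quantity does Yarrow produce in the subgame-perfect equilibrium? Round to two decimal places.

88.75

The follower Larkspur best-responds to any q_Y: π_L = (434 - 2Q)q_L - 103q_L.
∂π_L/∂q_L = 331 - 2q_Y - 4q_L = 0 gives the reaction function q_L = (331 - 2q_Y)/4.
Yarrow substitutes q_L(q_Y) into its own profit: π_Y = q_Y(434 - 2q_Y - (331 - 2q_Y)/2) - 91q_Y = (537/2 - q_Y)q_Y - 91q_Y.
Maximising: ∂π_Y/∂q_Y = 355/2 - 2q_Y = 0, giving q_Y = 355/4.
Then q_L = (331 - 2·(355/4))/4 = 307/8.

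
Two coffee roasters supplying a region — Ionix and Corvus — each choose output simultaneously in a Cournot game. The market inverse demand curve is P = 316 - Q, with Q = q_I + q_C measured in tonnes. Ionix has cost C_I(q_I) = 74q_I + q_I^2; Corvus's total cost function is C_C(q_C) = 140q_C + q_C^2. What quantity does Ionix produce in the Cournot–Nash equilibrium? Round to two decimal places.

52.80

Ionix's profit: π_I = (316 - Q)q_I - (74q_I + q_I²). Setting ∂π_I/∂q_I = 0: 242 - 4q_I - (q_C) = 0.
Corvus's profit: π_C = (316 - Q)q_C - (140q_C + q_C²). Setting ∂π_C/∂q_C = 0: 176 - 4q_C - (q_I) = 0.
Rearranging gives the reaction functions q_I = (242 - q_C)/4 and q_C = (176 - q_I)/4.
Substituting one into the other gives q_I = 264/5 and q_C = 154/5.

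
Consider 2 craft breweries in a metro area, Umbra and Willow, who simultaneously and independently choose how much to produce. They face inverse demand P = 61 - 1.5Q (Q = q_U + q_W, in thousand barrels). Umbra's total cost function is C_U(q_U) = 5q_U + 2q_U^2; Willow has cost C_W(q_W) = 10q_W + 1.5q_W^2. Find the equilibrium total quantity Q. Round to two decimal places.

13.40

Umbra's profit: π_U = (61 - 1.5Q)q_U - (5q_U + 2q_U²). Setting ∂π_U/∂q_U = 0: 56 - 7q_U - (3/2)(q_W) = 0.
Willow's first-order condition: 51 - 6q_W - (3/2)(q_U) = 0.
Rearranging gives the reaction functions q_U = (56 - (3/2)q_W)/7 and q_W = (51 - (3/2)q_U)/6.
Substituting one into the other gives q_U = 346/53 and q_W = 364/53.
Total output Q = 346/53 + 364/53 = 710/53.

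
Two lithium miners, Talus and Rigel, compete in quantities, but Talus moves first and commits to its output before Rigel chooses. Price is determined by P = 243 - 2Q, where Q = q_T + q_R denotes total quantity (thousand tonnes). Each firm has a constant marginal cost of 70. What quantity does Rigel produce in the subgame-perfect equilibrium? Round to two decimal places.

Solve by backward induction. Given q_T, the follower Rigel maximises π_R = (243 - 2q_T - 2q_R)q_R - 70q_R.
Setting the follower's marginal profit to zero, 173 - 2q_T - 4q_R = 0, i.e. q_R = (173 - 2q_T)/4.
Talus substitutes q_R(q_T) into its own profit: π_T = q_T(243 - 2q_T - (173 - 2q_T)/2) - 70q_T = (313/2 - q_T)q_T - 70q_T.
Leader FOC: 173/2 - 2q_T = 0, so q_T = 173/4.
Then q_R = (173 - 2·(173/4))/4 = 173/8.

21.63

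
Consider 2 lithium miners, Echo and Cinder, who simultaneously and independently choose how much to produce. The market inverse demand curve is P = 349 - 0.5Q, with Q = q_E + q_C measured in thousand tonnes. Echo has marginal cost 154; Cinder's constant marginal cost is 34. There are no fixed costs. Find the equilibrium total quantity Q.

Echo's profit: π_E = (349 - 0.5Q)q_E - (154q_E). Setting ∂π_E/∂q_E = 0: 195 - q_E - (1/2)(q_C) = 0.
Cinder's profit: π_C = (349 - 0.5Q)q_C - (34q_C). Setting ∂π_C/∂q_C = 0: 315 - q_C - (1/2)(q_E) = 0.
Best responses: q_E = (195 - (1/2)q_C), q_C = (315 - (1/2)q_E).
Solving the pair: q_E = 50, q_C = 290.
Total output Q = 50 + 290 = 340.

340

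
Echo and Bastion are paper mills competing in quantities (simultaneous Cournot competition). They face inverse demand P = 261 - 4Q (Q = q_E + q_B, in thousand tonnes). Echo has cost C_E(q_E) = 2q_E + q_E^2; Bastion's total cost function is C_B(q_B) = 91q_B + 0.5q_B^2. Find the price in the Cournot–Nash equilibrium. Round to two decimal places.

135.86

Echo's profit: π_E = (261 - 4Q)q_E - (2q_E + q_E²). Setting ∂π_E/∂q_E = 0: 259 - 10q_E - 4(q_B) = 0.
Bastion's profit: π_B = (261 - 4Q)q_B - (91q_B + (1/2)q_B²). Setting ∂π_B/∂q_B = 0: 170 - 9q_B - 4(q_E) = 0.
So q_E = (259 - 4q_B)/10 and q_B = (170 - 4q_E)/9.
Solving the pair: q_E = 1651/74, q_B = 332/37.
Total output Q = 31.2838, so price P = 261 - 4·31.2838 = 135.8649.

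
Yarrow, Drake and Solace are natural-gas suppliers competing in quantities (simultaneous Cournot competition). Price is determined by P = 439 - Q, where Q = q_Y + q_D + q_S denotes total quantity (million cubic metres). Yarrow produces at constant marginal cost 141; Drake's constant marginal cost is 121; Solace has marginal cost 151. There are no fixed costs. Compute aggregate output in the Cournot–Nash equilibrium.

226

Yarrow's profit: π_Y = (439 - Q)q_Y - (141q_Y). Setting ∂π_Y/∂q_Y = 0: 298 - 2q_Y - (q_D + q_S) = 0.
Drake's profit: π_D = (439 - Q)q_D - (121q_D). Setting ∂π_D/∂q_D = 0: 318 - 2q_D - (q_Y + q_S) = 0.
Solace's profit: π_S = (439 - Q)q_S - (151q_S). Setting ∂π_S/∂q_S = 0: 288 - 2q_S - (q_Y + q_D) = 0.
Summing all 3 equations gives 904 − 4Q = 0, hence Q = 226.
Back-substituting: q_Y = (298 − 226) = 72, q_D = (318 − 226) = 92, q_S = (288 − 226) = 62.
Total output Q = 72 + 92 + 62 = 226.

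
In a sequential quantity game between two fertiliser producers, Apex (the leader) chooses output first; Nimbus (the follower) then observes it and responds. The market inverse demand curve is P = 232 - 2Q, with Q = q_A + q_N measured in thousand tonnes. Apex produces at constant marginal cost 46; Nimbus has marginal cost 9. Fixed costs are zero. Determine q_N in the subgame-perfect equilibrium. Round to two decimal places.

37.13

The follower Nimbus best-responds to any q_A: π_N = (232 - 2Q)q_N - 9q_N.
Setting the follower's marginal profit to zero, 223 - 2q_A - 4q_N = 0, i.e. q_N = (223 - 2q_A)/4.
Apex substitutes q_N(q_A) into its own profit: π_A = q_A(232 - 2q_A - (223 - 2q_A)/2) - 46q_A = (241/2 - q_A)q_A - 46q_A.
Leader FOC: 149/2 - 2q_A = 0, so q_A = 149/4.
Then q_N = (223 - 2·(149/4))/4 = 297/8.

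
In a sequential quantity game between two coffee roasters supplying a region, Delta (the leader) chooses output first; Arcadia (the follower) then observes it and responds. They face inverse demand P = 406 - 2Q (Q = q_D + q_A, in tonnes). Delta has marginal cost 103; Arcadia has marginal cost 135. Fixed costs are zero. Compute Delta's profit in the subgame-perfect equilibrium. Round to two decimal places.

The follower Arcadia best-responds to any q_D: π_A = (406 - 2Q)q_A - 135q_A.
Setting the follower's marginal profit to zero, 271 - 2q_D - 4q_A = 0, i.e. q_A = (271 - 2q_D)/4.
The leader anticipates this reaction. Substituting into P = 406 - 2Q gives P = 541/2 - q_D, so π_D = (541/2 - q_D)q_D - 103q_D.
Maximising: ∂π_D/∂q_D = 335/2 - 2q_D = 0, giving q_D = 335/4.
Then q_A = (271 - 2·(335/4))/4 = 207/8.
Price P = 406 - 2·(877/8) = 747/4.
Delta's profit: (747/4 - 103)·(335/4) = 7014.0625.

7014.06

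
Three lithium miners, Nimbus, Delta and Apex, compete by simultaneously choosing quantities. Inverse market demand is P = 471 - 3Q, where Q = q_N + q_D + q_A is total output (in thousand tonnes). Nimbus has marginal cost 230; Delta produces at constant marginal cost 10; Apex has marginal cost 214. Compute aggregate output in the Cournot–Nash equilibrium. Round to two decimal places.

Nimbus's profit: π_N = (471 - 3Q)q_N - (230q_N). Setting ∂π_N/∂q_N = 0: 241 - 6q_N - 3(q_D + q_A) = 0.
Delta's profit: π_D = (471 - 3Q)q_D - (10q_D). Setting ∂π_D/∂q_D = 0: 461 - 6q_D - 3(q_N + q_A) = 0.
Apex's first-order condition: 257 - 6q_A - 3(q_N + q_D) = 0.
Adding the 3 conditions: 959 − 6Q − 6Q = 0, i.e. Q = 959/12.
Back-substituting: q_N = (241 − 959/4)/3 = 5/12, q_D = (461 − 959/4)/3 = 295/4, q_A = (257 − 959/4)/3 = 23/4.
Total output Q = 5/12 + 295/4 + 23/4 = 959/12.

79.92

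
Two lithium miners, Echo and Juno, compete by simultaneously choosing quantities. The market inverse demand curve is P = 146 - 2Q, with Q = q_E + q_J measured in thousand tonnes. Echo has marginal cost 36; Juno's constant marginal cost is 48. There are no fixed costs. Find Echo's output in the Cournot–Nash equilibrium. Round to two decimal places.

Echo's profit: π_E = (146 - 2Q)q_E - (36q_E). Setting ∂π_E/∂q_E = 0: 110 - 4q_E - 2(q_J) = 0.
Juno's profit: π_J = (146 - 2Q)q_J - (48q_J). Setting ∂π_J/∂q_J = 0: 98 - 4q_J - 2(q_E) = 0.
Best responses: q_E = (110 - 2q_J)/4, q_J = (98 - 2q_E)/4.
Solving the pair: q_E = 61/3, q_J = 43/3.

20.33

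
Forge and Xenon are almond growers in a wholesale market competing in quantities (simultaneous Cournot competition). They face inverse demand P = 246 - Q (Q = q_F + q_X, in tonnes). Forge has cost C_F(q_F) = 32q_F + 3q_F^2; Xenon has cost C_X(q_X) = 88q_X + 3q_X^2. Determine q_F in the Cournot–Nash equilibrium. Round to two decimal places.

Forge's profit: π_F = (246 - Q)q_F - (32q_F + 3q_F²). Setting ∂π_F/∂q_F = 0: 214 - 8q_F - (q_X) = 0.
Xenon's first-order condition: 158 - 8q_X - (q_F) = 0.
So q_F = (214 - q_X)/8 and q_X = (158 - q_F)/8.
Substituting one into the other gives q_F = 74/3 and q_X = 50/3.

24.67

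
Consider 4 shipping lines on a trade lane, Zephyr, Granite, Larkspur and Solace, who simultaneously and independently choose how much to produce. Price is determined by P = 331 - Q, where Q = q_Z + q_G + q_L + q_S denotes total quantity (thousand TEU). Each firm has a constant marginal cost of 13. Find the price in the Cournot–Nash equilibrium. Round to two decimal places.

76.60

Each firm earns π_i = (331 - Q)q_i - 13q_i.
Setting ∂π_i/∂q_i = 0 with rivals' quantities fixed: 318 - 2q_i - Σ_{j≠i} q_j = 0.
With identical firms every q_j equals q_i, so Σ_{j≠i} q_j = 3q_i and 318 = 5q_i, giving q_i = 318/5.
Total output Q = 1272/5, so price P = 331 - 1272/5 = 383/5.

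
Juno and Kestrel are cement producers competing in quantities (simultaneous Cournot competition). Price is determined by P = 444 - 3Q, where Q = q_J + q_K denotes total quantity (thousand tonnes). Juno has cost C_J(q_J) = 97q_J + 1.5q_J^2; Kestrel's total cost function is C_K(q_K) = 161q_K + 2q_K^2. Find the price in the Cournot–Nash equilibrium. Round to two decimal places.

Juno's profit: π_J = (444 - 3Q)q_J - (97q_J + (3/2)q_J²). Setting ∂π_J/∂q_J = 0: 347 - 9q_J - 3(q_K) = 0.
Kestrel's profit: π_K = (444 - 3Q)q_K - (161q_K + 2q_K²). Setting ∂π_K/∂q_K = 0: 283 - 10q_K - 3(q_J) = 0.
Best responses: q_J = (347 - 3q_K)/9, q_K = (283 - 3q_J)/10.
Substituting one into the other gives q_J = 32.3580 and q_K = 502/27.
Total output Q = 50.9506, so price P = 444 - 3·50.9506 = 291.1481.

291.15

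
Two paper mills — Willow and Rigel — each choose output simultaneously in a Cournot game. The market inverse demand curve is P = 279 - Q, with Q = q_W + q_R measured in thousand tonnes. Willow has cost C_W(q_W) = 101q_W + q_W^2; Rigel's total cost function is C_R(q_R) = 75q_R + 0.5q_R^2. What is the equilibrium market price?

191

Willow's profit: π_W = (279 - Q)q_W - (101q_W + q_W²). Setting ∂π_W/∂q_W = 0: 178 - 4q_W - (q_R) = 0.
Rigel's profit: π_R = (279 - Q)q_R - (75q_R + (1/2)q_R²). Setting ∂π_R/∂q_R = 0: 204 - 3q_R - (q_W) = 0.
Rearranging gives the reaction functions q_W = (178 - q_R)/4 and q_R = (204 - q_W)/3.
Solving the pair: q_W = 30, q_R = 58.
Total output Q = 88, so price P = 279 - 88 = 191.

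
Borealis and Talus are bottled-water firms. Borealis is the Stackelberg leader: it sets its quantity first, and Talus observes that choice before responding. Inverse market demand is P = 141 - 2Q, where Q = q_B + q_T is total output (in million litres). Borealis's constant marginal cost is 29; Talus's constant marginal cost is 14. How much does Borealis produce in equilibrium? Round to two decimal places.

24.25

Solve by backward induction. Given q_B, the follower Talus maximises π_T = (141 - 2q_B - 2q_T)q_T - 14q_T.
∂π_T/∂q_T = 127 - 2q_B - 4q_T = 0 gives the reaction function q_T = (127 - 2q_B)/4.
The leader anticipates this reaction. Substituting into P = 141 - 2Q gives P = 155/2 - q_B, so π_B = (155/2 - q_B)q_B - 29q_B.
Leader FOC: 97/2 - 2q_B = 0, so q_B = 97/4.
Then q_T = (127 - 2·(97/4))/4 = 157/8.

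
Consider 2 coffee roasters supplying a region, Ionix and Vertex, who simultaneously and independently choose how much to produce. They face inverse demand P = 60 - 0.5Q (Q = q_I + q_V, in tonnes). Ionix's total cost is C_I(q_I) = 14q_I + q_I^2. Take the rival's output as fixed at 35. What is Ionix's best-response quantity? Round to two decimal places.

9.50

With the rival's output fixed at 35, Ionix's profit is π_I = (60 - (1/2)·35 - (1/2)q_I)q_I - (14q_I + q_I²) = (85/2 - (1/2)q_I)q_I - (14q_I + q_I²).
∂π_I/∂q_I = 57/2 - 3q_I = 0, so q_I = 19/2.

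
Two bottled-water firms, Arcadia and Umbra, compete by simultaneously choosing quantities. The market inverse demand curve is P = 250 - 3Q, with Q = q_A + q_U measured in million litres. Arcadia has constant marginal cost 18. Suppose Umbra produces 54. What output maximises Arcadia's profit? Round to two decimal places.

With the rival's output fixed at 54, Arcadia's profit is π_A = (250 - 3·54 - 3q_A)q_A - (18q_A) = (88 - 3q_A)q_A - (18q_A).
∂π_A/∂q_A = 70 - 6q_A = 0, so q_A = 35/3.

11.67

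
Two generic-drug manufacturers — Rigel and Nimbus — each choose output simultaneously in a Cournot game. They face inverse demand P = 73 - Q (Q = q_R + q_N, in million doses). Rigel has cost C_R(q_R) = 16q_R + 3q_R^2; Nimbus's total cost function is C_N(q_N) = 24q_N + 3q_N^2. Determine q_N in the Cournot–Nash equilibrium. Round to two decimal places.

Rigel's profit: π_R = (73 - Q)q_R - (16q_R + 3q_R²). Setting ∂π_R/∂q_R = 0: 57 - 8q_R - (q_N) = 0.
Nimbus's first-order condition: 49 - 8q_N - (q_R) = 0.
So q_R = (57 - q_N)/8 and q_N = (49 - q_R)/8.
Substituting one into the other gives q_R = 407/63 and q_N = 335/63.

5.32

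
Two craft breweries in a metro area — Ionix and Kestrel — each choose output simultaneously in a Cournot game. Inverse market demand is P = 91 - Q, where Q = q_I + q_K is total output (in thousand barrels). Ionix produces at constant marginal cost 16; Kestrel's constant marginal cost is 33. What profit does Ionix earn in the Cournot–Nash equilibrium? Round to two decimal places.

940.44

Ionix's profit: π_I = (91 - Q)q_I - (16q_I). Setting ∂π_I/∂q_I = 0: 75 - 2q_I - (q_K) = 0.
Kestrel's first-order condition: 58 - 2q_K - (q_I) = 0.
Rearranging gives the reaction functions q_I = (75 - q_K)/2 and q_K = (58 - q_I)/2.
Solving the pair: q_I = 92/3, q_K = 41/3.
Price P = 91 - 133/3 = 140/3.
Ionix's profit: (140/3 - 16)·(92/3) = 940.4444.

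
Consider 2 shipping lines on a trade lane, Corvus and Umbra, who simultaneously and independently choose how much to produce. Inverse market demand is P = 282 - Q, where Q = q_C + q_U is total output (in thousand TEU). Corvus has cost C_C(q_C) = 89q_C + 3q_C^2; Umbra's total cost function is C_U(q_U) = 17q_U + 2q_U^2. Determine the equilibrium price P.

222

Corvus's profit: π_C = (282 - Q)q_C - (89q_C + 3q_C²). Setting ∂π_C/∂q_C = 0: 193 - 8q_C - (q_U) = 0.
Umbra's profit: π_U = (282 - Q)q_U - (17q_U + 2q_U²). Setting ∂π_U/∂q_U = 0: 265 - 6q_U - (q_C) = 0.
Best responses: q_C = (193 - q_U)/8, q_U = (265 - q_C)/6.
Substituting one into the other gives q_C = 19 and q_U = 41.
Total output Q = 60, so price P = 282 - 60 = 222.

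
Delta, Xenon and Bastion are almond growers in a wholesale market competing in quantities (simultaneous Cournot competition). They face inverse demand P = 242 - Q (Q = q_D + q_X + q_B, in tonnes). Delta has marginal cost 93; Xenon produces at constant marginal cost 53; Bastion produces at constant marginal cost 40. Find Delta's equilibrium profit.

196

Delta's profit: π_D = (242 - Q)q_D - (93q_D). Setting ∂π_D/∂q_D = 0: 149 - 2q_D - (q_X + q_B) = 0.
Xenon's profit: π_X = (242 - Q)q_X - (53q_X). Setting ∂π_X/∂q_X = 0: 189 - 2q_X - (q_D + q_B) = 0.
Bastion's profit: π_B = (242 - Q)q_B - (40q_B). Setting ∂π_B/∂q_B = 0: 202 - 2q_B - (q_D + q_X) = 0.
Adding the 3 conditions: 540 − 2Q − 2Q = 0, i.e. Q = 135.
Back-substituting: q_D = (149 − 135) = 14, q_X = (189 − 135) = 54, q_B = (202 − 135) = 67.
Price P = 242 - 135 = 107.
Delta's profit: (107 - 93)·14 = 196.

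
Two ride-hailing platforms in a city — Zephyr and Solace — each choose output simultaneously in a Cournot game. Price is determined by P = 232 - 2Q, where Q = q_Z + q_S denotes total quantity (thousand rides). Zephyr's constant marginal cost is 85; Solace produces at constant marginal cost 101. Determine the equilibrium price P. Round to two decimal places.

Zephyr's profit: π_Z = (232 - 2Q)q_Z - (85q_Z). Setting ∂π_Z/∂q_Z = 0: 147 - 4q_Z - 2(q_S) = 0.
Solace's first-order condition: 131 - 4q_S - 2(q_Z) = 0.
Rearranging gives the reaction functions q_Z = (147 - 2q_S)/4 and q_S = (131 - 2q_Z)/4.
Solving the pair: q_Z = 163/6, q_S = 115/6.
Total output Q = 139/3, so price P = 232 - 2·(139/3) = 418/3.

139.33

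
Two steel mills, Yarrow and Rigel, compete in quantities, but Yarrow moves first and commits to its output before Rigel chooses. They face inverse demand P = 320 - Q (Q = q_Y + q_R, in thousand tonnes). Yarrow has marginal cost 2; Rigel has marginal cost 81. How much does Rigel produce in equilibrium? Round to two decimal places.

The follower Rigel best-responds to any q_Y: π_R = (320 - Q)q_R - 81q_R.
∂π_R/∂q_R = 239 - q_Y - 2q_R = 0 gives the reaction function q_R = (239 - q_Y)/2.
Yarrow substitutes q_R(q_Y) into its own profit: π_Y = q_Y(320 - q_Y - (239 - q_Y)/2) - 2q_Y = (401/2 - (1/2)q_Y)q_Y - 2q_Y.
The leader's first-order condition 397/2 - q_Y = 0 yields q_Y = 397/2.
Then q_R = (239 - 397/2)/2 = 81/4.

20.25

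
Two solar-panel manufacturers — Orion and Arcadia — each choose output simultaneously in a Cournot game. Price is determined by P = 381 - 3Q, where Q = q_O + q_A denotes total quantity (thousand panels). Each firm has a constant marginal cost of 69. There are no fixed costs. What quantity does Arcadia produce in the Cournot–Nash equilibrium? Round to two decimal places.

Each firm earns π_i = (381 - 3Q)q_i - 69q_i.
First-order condition (treating rivals' output as given): 312 - 6q_i - 3q_j = 0.
With identical firms every q_j equals q_i, so q_j = q_i and 312 = 9q_i, giving q_i = 104/3.

34.67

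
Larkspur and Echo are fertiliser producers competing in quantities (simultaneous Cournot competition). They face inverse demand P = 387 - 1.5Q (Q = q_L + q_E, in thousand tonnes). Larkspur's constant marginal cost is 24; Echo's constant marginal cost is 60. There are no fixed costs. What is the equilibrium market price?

157

Larkspur's profit: π_L = (387 - 1.5Q)q_L - (24q_L). Setting ∂π_L/∂q_L = 0: 363 - 3q_L - (3/2)(q_E) = 0.
Echo's first-order condition: 327 - 3q_E - (3/2)(q_L) = 0.
Rearranging gives the reaction functions q_L = (363 - (3/2)q_E)/3 and q_E = (327 - (3/2)q_L)/3.
Solving the pair: q_L = 266/3, q_E = 194/3.
Total output Q = 460/3, so price P = 387 - (3/2)·(460/3) = 157.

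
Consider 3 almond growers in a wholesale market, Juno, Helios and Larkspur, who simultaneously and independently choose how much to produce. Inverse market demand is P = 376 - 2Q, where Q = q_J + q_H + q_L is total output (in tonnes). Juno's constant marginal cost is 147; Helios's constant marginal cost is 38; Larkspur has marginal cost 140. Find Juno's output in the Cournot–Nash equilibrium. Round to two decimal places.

14.13

Juno's profit: π_J = (376 - 2Q)q_J - (147q_J). Setting ∂π_J/∂q_J = 0: 229 - 4q_J - 2(q_H + q_L) = 0.
Helios's first-order condition: 338 - 4q_H - 2(q_J + q_L) = 0.
Larkspur's first-order condition: 236 - 4q_L - 2(q_J + q_H) = 0.
Adding the 3 first-order conditions: 803 − 8Q = 0, so Q = 803/8.
Back-substituting: q_J = (229 − 803/4)/2 = 113/8, q_H = (338 − 803/4)/2 = 549/8, q_L = (236 − 803/4)/2 = 141/8.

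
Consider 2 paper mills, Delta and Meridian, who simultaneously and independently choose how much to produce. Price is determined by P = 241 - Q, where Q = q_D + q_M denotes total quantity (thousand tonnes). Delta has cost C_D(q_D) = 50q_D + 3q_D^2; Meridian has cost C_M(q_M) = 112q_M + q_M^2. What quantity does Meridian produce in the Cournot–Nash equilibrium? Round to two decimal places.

Delta's profit: π_D = (241 - Q)q_D - (50q_D + 3q_D²). Setting ∂π_D/∂q_D = 0: 191 - 8q_D - (q_M) = 0.
Meridian's profit: π_M = (241 - Q)q_M - (112q_M + q_M²). Setting ∂π_M/∂q_M = 0: 129 - 4q_M - (q_D) = 0.
Best responses: q_D = (191 - q_M)/8, q_M = (129 - q_D)/4.
Solving the pair: q_D = 635/31, q_M = 841/31.

27.13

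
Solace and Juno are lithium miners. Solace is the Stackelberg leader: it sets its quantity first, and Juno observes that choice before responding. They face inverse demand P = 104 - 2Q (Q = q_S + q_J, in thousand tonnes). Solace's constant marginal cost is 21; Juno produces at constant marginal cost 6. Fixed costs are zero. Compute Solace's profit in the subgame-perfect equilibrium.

289

Solve by backward induction. Given q_S, the follower Juno maximises π_J = (104 - 2q_S - 2q_J)q_J - 6q_J.
Follower FOC: 98 - 2q_S - 4q_J = 0, so q_J(q_S) = (98 - 2q_S)/4.
The leader anticipates this reaction. Substituting into P = 104 - 2Q gives P = 55 - q_S, so π_S = (55 - q_S)q_S - 21q_S.
The leader's first-order condition 34 - 2q_S = 0 yields q_S = 17.
Then q_J = (98 - 2·17)/4 = 16.
Price P = 104 - 2·33 = 38.
Solace's profit: (38 - 21)·17 = 289.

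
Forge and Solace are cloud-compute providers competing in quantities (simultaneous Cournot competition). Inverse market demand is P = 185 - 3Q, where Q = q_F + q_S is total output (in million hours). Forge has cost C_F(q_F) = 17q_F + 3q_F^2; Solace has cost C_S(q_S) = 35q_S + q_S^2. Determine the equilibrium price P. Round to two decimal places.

Forge's profit: π_F = (185 - 3Q)q_F - (17q_F + 3q_F²). Setting ∂π_F/∂q_F = 0: 168 - 12q_F - 3(q_S) = 0.
Solace's first-order condition: 150 - 8q_S - 3(q_F) = 0.
Best responses: q_F = (168 - 3q_S)/12, q_S = (150 - 3q_F)/8.
Substituting one into the other gives q_F = 298/29 and q_S = 432/29.
Total output Q = 730/29, so price P = 185 - 3·(730/29) = 109.4828.

109.48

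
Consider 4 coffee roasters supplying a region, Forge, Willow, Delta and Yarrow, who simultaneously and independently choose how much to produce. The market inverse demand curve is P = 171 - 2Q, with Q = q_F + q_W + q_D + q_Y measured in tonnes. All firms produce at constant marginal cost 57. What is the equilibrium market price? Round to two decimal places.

Each firm earns π_i = (171 - 2Q)q_i - 57q_i.
Setting ∂π_i/∂q_i = 0 with rivals' quantities fixed: 114 - 4q_i - 2·Σ_{j≠i} q_j = 0.
With identical firms every q_j equals q_i, so Σ_{j≠i} q_j = 3q_i and 114 = 10q_i, giving q_i = 57/5.
Total output Q = 228/5, so price P = 171 - 2·(228/5) = 399/5.

79.80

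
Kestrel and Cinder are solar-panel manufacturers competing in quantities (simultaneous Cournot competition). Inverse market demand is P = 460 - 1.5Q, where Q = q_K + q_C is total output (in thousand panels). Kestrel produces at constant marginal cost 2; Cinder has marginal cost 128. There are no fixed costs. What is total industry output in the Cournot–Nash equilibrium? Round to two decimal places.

175.56

Kestrel's profit: π_K = (460 - 1.5Q)q_K - (2q_K). Setting ∂π_K/∂q_K = 0: 458 - 3q_K - (3/2)(q_C) = 0.
Cinder's first-order condition: 332 - 3q_C - (3/2)(q_K) = 0.
Best responses: q_K = (458 - (3/2)q_C)/3, q_C = (332 - (3/2)q_K)/3.
Substituting one into the other gives q_K = 1168/9 and q_C = 412/9.
Total output Q = 1168/9 + 412/9 = 1580/9.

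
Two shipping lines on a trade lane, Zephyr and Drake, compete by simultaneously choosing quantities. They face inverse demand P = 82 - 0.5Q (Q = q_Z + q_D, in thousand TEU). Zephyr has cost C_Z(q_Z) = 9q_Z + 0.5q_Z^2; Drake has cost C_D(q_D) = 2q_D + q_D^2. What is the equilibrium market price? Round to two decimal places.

Zephyr's profit: π_Z = (82 - 0.5Q)q_Z - (9q_Z + (1/2)q_Z²). Setting ∂π_Z/∂q_Z = 0: 73 - 2q_Z - (1/2)(q_D) = 0.
Drake's first-order condition: 80 - 3q_D - (1/2)(q_Z) = 0.
Rearranging gives the reaction functions q_Z = (73 - (1/2)q_D)/2 and q_D = (80 - (1/2)q_Z)/3.
Solving the pair: q_Z = 716/23, q_D = 494/23.
Total output Q = 1210/23, so price P = 82 - (1/2)·(1210/23) = 1281/23.

55.70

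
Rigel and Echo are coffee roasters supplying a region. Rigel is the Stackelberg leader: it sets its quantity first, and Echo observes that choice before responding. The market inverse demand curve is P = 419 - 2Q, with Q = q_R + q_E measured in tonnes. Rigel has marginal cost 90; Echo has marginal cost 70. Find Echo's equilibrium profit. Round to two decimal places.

Solve by backward induction. Given q_R, the follower Echo maximises π_E = (419 - 2q_R - 2q_E)q_E - 70q_E.
∂π_E/∂q_E = 349 - 2q_R - 4q_E = 0 gives the reaction function q_E = (349 - 2q_R)/4.
The leader anticipates this reaction. Substituting into P = 419 - 2Q gives P = 489/2 - q_R, so π_R = (489/2 - q_R)q_R - 90q_R.
Maximising: ∂π_R/∂q_R = 309/2 - 2q_R = 0, giving q_R = 309/4.
Then q_E = (349 - 2·(309/4))/4 = 389/8.
Price P = 419 - 2·(1007/8) = 669/4.
Echo's profit: (669/4 - 70)·(389/8) = 4728.7813.

4728.78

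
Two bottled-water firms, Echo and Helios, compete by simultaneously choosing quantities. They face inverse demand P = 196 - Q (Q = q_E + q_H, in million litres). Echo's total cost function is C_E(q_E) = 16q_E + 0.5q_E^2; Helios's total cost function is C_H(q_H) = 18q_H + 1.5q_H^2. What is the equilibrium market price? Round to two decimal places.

Echo's profit: π_E = (196 - Q)q_E - (16q_E + (1/2)q_E²). Setting ∂π_E/∂q_E = 0: 180 - 3q_E - (q_H) = 0.
Helios's profit: π_H = (196 - Q)q_H - (18q_H + (3/2)q_H²). Setting ∂π_H/∂q_H = 0: 178 - 5q_H - (q_E) = 0.
So q_E = (180 - q_H)/3 and q_H = (178 - q_E)/5.
Substituting one into the other gives q_E = 361/7 and q_H = 177/7.
Total output Q = 538/7, so price P = 196 - 538/7 = 834/7.

119.14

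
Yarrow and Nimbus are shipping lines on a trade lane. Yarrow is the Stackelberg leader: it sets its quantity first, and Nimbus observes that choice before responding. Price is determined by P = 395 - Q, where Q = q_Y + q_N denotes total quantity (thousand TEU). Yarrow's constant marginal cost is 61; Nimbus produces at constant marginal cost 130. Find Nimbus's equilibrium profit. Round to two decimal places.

The follower Nimbus best-responds to any q_Y: π_N = (395 - Q)q_N - 130q_N.
Setting the follower's marginal profit to zero, 265 - q_Y - 2q_N = 0, i.e. q_N = (265 - q_Y)/2.
Yarrow substitutes q_N(q_Y) into its own profit: π_Y = q_Y(395 - q_Y - (265 - q_Y)/2) - 61q_Y = (525/2 - (1/2)q_Y)q_Y - 61q_Y.
The leader's first-order condition 403/2 - q_Y = 0 yields q_Y = 403/2.
Then q_N = (265 - 403/2)/2 = 127/4.
Price P = 395 - 933/4 = 647/4.
Nimbus's profit: (647/4 - 130)·(127/4) = 1008.0625.

1008.06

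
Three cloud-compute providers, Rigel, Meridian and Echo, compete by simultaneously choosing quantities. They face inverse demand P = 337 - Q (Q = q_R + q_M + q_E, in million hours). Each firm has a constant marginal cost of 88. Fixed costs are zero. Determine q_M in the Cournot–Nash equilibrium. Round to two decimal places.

Each firm earns π_i = (337 - Q)q_i - 88q_i.
Setting ∂π_i/∂q_i = 0 with rivals' quantities fixed: 249 - 2q_i - Σ_{j≠i} q_j = 0.
With identical firms every q_j equals q_i, so Σ_{j≠i} q_j = 2q_i and 249 = 4q_i, giving q_i = 249/4.

62.25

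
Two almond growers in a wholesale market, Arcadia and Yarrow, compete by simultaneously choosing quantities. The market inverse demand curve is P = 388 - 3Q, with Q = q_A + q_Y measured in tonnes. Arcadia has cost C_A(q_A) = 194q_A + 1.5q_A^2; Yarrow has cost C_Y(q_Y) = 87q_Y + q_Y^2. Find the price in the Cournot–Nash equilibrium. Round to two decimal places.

Arcadia's profit: π_A = (388 - 3Q)q_A - (194q_A + (3/2)q_A²). Setting ∂π_A/∂q_A = 0: 194 - 9q_A - 3(q_Y) = 0.
Yarrow's first-order condition: 301 - 8q_Y - 3(q_A) = 0.
Best responses: q_A = (194 - 3q_Y)/9, q_Y = (301 - 3q_A)/8.
Substituting one into the other gives q_A = 649/63 and q_Y = 709/21.
Total output Q = 44.0635, so price P = 388 - 3·44.0635 = 255.8095.

255.81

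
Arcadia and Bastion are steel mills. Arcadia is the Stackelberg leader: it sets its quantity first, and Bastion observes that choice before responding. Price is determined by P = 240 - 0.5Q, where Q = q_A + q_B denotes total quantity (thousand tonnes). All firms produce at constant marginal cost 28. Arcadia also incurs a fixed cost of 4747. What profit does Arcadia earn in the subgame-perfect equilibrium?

Solve by backward induction. Given q_A, the follower Bastion maximises π_B = (240 - (1/2)q_A - (1/2)q_B)q_B - 28q_B.
∂π_B/∂q_B = 212 - (1/2)q_A - q_B = 0 gives the reaction function q_B = (212 - (1/2)q_A).
Arcadia substitutes q_B(q_A) into its own profit: π_A = q_A(240 - (1/2)q_A - (212 - (1/2)q_A)/2) - 28q_A = (134 - (1/4)q_A)q_A - 28q_A.
The leader's first-order condition 106 - (1/2)q_A = 0 yields q_A = 212.
Then q_B = (212 - (1/2)·212) = 106.
Price P = 240 - (1/2)·318 = 81.
Arcadia's profit: (81 - 28)·212 - 4747 = 6489.

6489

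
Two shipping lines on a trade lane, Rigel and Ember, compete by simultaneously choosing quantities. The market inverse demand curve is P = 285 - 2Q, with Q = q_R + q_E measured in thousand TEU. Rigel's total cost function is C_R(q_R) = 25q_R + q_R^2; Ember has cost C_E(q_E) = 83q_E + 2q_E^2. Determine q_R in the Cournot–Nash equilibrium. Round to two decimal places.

38.09

Rigel's profit: π_R = (285 - 2Q)q_R - (25q_R + q_R²). Setting ∂π_R/∂q_R = 0: 260 - 6q_R - 2(q_E) = 0.
Ember's profit: π_E = (285 - 2Q)q_E - (83q_E + 2q_E²). Setting ∂π_E/∂q_E = 0: 202 - 8q_E - 2(q_R) = 0.
Rearranging gives the reaction functions q_R = (260 - 2q_E)/6 and q_E = (202 - 2q_R)/8.
Substituting one into the other gives q_R = 419/11 and q_E = 173/11.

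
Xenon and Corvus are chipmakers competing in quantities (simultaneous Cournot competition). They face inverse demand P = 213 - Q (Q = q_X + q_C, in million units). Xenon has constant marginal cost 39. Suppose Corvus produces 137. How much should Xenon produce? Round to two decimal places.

With the rival's output fixed at 137, Xenon's profit is π_X = (213 - 137 - q_X)q_X - (39q_X) = (76 - q_X)q_X - (39q_X).
∂π_X/∂q_X = 37 - 2q_X = 0, so q_X = 37/2.

18.50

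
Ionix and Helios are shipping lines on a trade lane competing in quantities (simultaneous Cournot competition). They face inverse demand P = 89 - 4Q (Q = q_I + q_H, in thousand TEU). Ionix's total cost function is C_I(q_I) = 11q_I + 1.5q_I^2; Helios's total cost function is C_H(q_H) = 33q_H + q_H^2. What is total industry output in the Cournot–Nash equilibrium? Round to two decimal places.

Ionix's profit: π_I = (89 - 4Q)q_I - (11q_I + (3/2)q_I²). Setting ∂π_I/∂q_I = 0: 78 - 11q_I - 4(q_H) = 0.
Helios's profit: π_H = (89 - 4Q)q_H - (33q_H + q_H²). Setting ∂π_H/∂q_H = 0: 56 - 10q_H - 4(q_I) = 0.
So q_I = (78 - 4q_H)/11 and q_H = (56 - 4q_I)/10.
Solving the pair: q_I = 278/47, q_H = 152/47.
Total output Q = 278/47 + 152/47 = 430/47.

9.15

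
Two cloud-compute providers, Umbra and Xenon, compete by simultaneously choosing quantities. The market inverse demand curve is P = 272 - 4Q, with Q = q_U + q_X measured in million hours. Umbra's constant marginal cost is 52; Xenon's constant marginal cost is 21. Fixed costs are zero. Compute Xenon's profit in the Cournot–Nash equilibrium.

2209

Umbra's profit: π_U = (272 - 4Q)q_U - (52q_U). Setting ∂π_U/∂q_U = 0: 220 - 8q_U - 4(q_X) = 0.
Xenon's profit: π_X = (272 - 4Q)q_X - (21q_X). Setting ∂π_X/∂q_X = 0: 251 - 8q_X - 4(q_U) = 0.
So q_U = (220 - 4q_X)/8 and q_X = (251 - 4q_U)/8.
Substituting one into the other gives q_U = 63/4 and q_X = 47/2.
Price P = 272 - 4·(157/4) = 115.
Xenon's profit: (115 - 21)·(47/2) = 2209.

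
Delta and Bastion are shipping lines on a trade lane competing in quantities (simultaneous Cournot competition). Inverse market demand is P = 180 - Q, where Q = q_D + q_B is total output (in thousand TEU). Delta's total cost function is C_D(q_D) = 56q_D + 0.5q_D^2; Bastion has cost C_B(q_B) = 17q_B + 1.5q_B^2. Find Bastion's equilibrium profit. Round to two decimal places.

Delta's profit: π_D = (180 - Q)q_D - (56q_D + (1/2)q_D²). Setting ∂π_D/∂q_D = 0: 124 - 3q_D - (q_B) = 0.
Bastion's first-order condition: 163 - 5q_B - (q_D) = 0.
Rearranging gives the reaction functions q_D = (124 - q_B)/3 and q_B = (163 - q_D)/5.
Substituting one into the other gives q_D = 457/14 and q_B = 365/14.
Price P = 180 - 411/7 = 849/7.
Bastion's profit: (849/7)·(365/14) - 17·(365/14) - (3/2)(365/14)² = 1699.2985.

1699.30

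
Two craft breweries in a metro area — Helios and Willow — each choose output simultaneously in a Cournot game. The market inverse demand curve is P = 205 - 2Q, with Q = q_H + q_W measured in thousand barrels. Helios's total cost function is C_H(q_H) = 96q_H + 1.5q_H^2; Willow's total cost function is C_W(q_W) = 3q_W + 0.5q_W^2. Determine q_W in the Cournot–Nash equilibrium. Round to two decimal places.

38.58

Helios's profit: π_H = (205 - 2Q)q_H - (96q_H + (3/2)q_H²). Setting ∂π_H/∂q_H = 0: 109 - 7q_H - 2(q_W) = 0.
Willow's first-order condition: 202 - 5q_W - 2(q_H) = 0.
Rearranging gives the reaction functions q_H = (109 - 2q_W)/7 and q_W = (202 - 2q_H)/5.
Solving the pair: q_H = 141/31, q_W = 1196/31.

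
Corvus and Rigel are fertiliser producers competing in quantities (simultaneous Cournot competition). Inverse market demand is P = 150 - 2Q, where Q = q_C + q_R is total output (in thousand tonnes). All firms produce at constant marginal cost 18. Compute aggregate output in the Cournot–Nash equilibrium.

A representative firm's profit is π_i = q_i(150 - 2Q) - 18q_i.
First-order condition (treating rivals' output as given): 132 - 4q_i - 2q_j = 0.
With identical firms every q_j equals q_i, so q_j = q_i and 132 = 6q_i, giving q_i = 22.
Total output Q = 22 + 22 = 44.

44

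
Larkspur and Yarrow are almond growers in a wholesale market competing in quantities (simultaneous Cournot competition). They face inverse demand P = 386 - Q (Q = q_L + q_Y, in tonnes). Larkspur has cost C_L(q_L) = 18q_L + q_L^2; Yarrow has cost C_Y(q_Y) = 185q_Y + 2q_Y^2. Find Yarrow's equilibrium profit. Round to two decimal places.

Larkspur's profit: π_L = (386 - Q)q_L - (18q_L + q_L²). Setting ∂π_L/∂q_L = 0: 368 - 4q_L - (q_Y) = 0.
Yarrow's first-order condition: 201 - 6q_Y - (q_L) = 0.
Best responses: q_L = (368 - q_Y)/4, q_Y = (201 - q_L)/6.
Solving the pair: q_L = 87.2609, q_Y = 436/23.
Price P = 386 - 106.2174 = 279.7826.
Yarrow's profit: 279.7826·(436/23) - 185·(436/23) - 2(436/23)² = 1078.0491.

1078.05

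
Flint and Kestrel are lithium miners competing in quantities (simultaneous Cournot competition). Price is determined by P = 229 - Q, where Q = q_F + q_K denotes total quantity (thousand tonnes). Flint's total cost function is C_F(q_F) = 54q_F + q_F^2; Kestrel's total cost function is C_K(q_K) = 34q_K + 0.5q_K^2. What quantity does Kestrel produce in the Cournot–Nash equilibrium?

55

Flint's profit: π_F = (229 - Q)q_F - (54q_F + q_F²). Setting ∂π_F/∂q_F = 0: 175 - 4q_F - (q_K) = 0.
Kestrel's first-order condition: 195 - 3q_K - (q_F) = 0.
Rearranging gives the reaction functions q_F = (175 - q_K)/4 and q_K = (195 - q_F)/3.
Substituting one into the other gives q_F = 30 and q_K = 55.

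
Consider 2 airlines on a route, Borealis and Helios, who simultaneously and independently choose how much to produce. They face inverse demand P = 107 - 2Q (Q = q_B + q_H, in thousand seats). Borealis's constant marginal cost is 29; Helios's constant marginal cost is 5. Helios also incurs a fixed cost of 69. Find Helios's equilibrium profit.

Borealis's profit: π_B = (107 - 2Q)q_B - (29q_B). Setting ∂π_B/∂q_B = 0: 78 - 4q_B - 2(q_H) = 0.
Helios's profit: π_H = (107 - 2Q)q_H - (5q_H). Setting ∂π_H/∂q_H = 0: 102 - 4q_H - 2(q_B) = 0.
Rearranging gives the reaction functions q_B = (78 - 2q_H)/4 and q_H = (102 - 2q_B)/4.
Substituting one into the other gives q_B = 9 and q_H = 21.
Price P = 107 - 2·30 = 47.
Helios's profit: (47 - 5)·21 - 69 = 813.

813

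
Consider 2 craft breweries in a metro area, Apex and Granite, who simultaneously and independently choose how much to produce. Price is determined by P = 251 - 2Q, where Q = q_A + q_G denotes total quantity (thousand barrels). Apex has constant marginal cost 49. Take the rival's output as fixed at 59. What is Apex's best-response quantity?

21

With the rival's output fixed at 59, Apex's profit is π_A = (251 - 2·59 - 2q_A)q_A - (49q_A) = (133 - 2q_A)q_A - (49q_A).
∂π_A/∂q_A = 84 - 4q_A = 0, so q_A = 21.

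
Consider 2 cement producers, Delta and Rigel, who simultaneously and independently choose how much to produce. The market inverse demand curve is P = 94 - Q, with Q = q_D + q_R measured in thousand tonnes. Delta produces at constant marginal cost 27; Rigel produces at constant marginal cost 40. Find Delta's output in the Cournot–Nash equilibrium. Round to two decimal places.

26.67

Delta's profit: π_D = (94 - Q)q_D - (27q_D). Setting ∂π_D/∂q_D = 0: 67 - 2q_D - (q_R) = 0.
Rigel's first-order condition: 54 - 2q_R - (q_D) = 0.
So q_D = (67 - q_R)/2 and q_R = (54 - q_D)/2.
Solving the pair: q_D = 80/3, q_R = 41/3.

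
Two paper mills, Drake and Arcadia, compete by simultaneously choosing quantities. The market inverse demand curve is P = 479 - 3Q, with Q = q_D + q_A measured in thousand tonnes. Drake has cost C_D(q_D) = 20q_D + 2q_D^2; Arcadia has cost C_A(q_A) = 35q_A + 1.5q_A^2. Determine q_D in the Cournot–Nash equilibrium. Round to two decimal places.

34.56

Drake's profit: π_D = (479 - 3Q)q_D - (20q_D + 2q_D²). Setting ∂π_D/∂q_D = 0: 459 - 10q_D - 3(q_A) = 0.
Arcadia's first-order condition: 444 - 9q_A - 3(q_D) = 0.
So q_D = (459 - 3q_A)/10 and q_A = (444 - 3q_D)/9.
Substituting one into the other gives q_D = 311/9 and q_A = 1021/27.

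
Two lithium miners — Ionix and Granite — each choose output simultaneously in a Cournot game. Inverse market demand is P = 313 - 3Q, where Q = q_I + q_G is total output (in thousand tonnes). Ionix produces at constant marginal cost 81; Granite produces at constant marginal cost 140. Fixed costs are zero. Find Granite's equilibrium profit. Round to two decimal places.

481.33

Ionix's profit: π_I = (313 - 3Q)q_I - (81q_I). Setting ∂π_I/∂q_I = 0: 232 - 6q_I - 3(q_G) = 0.
Granite's profit: π_G = (313 - 3Q)q_G - (140q_G). Setting ∂π_G/∂q_G = 0: 173 - 6q_G - 3(q_I) = 0.
So q_I = (232 - 3q_G)/6 and q_G = (173 - 3q_I)/6.
Solving the pair: q_I = 97/3, q_G = 38/3.
Price P = 313 - 3·45 = 178.
Granite's profit: (178 - 140)·(38/3) = 1444/3.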